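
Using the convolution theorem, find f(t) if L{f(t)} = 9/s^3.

9/s^3 = (9/s)·(1/s^2) = L{9}·L{t}. By convolution, f(t) = 9*t = ∫₀ᵗ 9·τ dτ = 9·t²/2

Final answer: 9·t²/2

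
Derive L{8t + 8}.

L{8t + 8} = 8·L{t} + 8·L{1} = 8/s² + 8/s

Final answer: 8/s² + 8/s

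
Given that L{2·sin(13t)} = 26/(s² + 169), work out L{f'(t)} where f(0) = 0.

L{f'(t)} = s·F(s) - f(0) = s·26/(s² + 169) - 0 = 26s/(s² + 169)

Final answer: 26s/(s² + 169)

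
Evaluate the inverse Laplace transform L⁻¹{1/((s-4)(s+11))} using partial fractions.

Decompose: A/(s-4) + B/(s+11). A = 1/15, B = -1/15. f(t) = (e^(4t) - e^(-11t))/15

Final answer: (e^(4t) - e^(-11t))/15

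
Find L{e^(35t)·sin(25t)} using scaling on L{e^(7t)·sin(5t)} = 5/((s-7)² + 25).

Scaling with a=5: L{e^(35t)·sin(25t)} = (1/5) · 5/((s/5-7)² + 25). Simplifying: 25/((s-35)² + 625)

Final answer: 25/((s-35)² + 625)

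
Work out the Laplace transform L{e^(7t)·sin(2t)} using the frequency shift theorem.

Frequency shift: L{e^(at)f(t)} = F(s-a). L{e^(7t)·sin(2t)} = 2/((s-7)² + 4)

Final answer: 2/((s-7)² + 4)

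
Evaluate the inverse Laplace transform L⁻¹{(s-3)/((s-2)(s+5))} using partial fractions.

Using partial fractions, f(t) = (-e^(2t) + 8e^(-5t))/7

Final answer: (-e^(2t) + 8e^(-5t))/7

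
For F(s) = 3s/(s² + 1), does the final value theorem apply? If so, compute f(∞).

The final value theorem requires all poles of sF(s) in the left half-plane. sF(s) = 3s²/(s² + 1) has poles at s = ±1i (imaginary axis). Theorem does NOT apply (oscillatory system).

Final answer: Not applicable (oscillatory)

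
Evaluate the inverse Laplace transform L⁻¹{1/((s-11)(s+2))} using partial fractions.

Decompose: A/(s-11) + B/(s+2). A = 1/13, B = -1/13. f(t) = (e^(11t) - e^(-2t))/13

Final answer: (e^(11t) - e^(-2t))/13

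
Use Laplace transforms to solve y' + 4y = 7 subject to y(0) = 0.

sY + 4Y = 7/s. Y = 7/(s(s+4)). Partial fractions: Y = 7/4/s - 7/4/(s+4)

Final answer: y(t) = 7/4(1 - e^(-4t))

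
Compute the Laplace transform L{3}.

L{3} = 3 · L{1} = 3/s

Final answer: 3/s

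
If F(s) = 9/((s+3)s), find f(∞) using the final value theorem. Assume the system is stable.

f(∞) = lim_{s→0} sF(s) = lim_{s→0} 9/(s+3) = 3

Final answer: 3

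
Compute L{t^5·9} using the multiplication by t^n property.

L{9} = 9/s. d^1/ds^1[1/s] = -1/s². d^2/ds^2[1/s] = 2/s^3. d^3/ds^3[1/s] = -6/s^4. d^4/ds^4[1/s] = 24/s^5. d^5/ds^5[1/s] = -120/s^6. So L{t^5} = (-1)^{5}·-120/s^6 = 120/s^6. Then L{t^5·9} = 9·120/s^6 = 1080/s^6

Final answer: 1080/s^6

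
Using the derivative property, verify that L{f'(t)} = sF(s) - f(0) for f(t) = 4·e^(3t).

f'(t) = 12e^(3t). Direct: L{f'(t)} = 12/(s-3). Property: s·4/(s-3) - 4 = (4s - 4(s-3))/(s-3) = 12/(s-3). ✓

Final answer: 12/(s-3)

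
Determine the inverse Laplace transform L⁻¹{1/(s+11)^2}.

L⁻¹{n!/(s-a)^(n+1)} = t^n·e^(at), so L⁻¹{1/(s+11)^2} = t·e^(-11t)

Final answer: t·e^(-11t)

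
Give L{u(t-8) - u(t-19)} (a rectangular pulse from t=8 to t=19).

L{u(t-a)} = e^(-as)/s. L{u(t-8) - u(t-19)} = (e^(-8s) - e^(-19s))/s

Final answer: (e^(-8s) - e^(-19s))/s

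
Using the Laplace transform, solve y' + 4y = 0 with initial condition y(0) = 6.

L{y'} + 4L{y} = 0. sY - 6 + 4Y = 0. Y(s+4) = 6. Y = 6/(s+4)

Final answer: y(t) = 6e^(-4t)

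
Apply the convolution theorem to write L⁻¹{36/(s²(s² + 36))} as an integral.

36/(s²(s² + 36)) = (1/s²)·(36/(s² + 36)) = L{t}·L{6·sin(6t)}. So f(t) = t*(6·sin(6t)) = ∫₀ᵗ 6τ·sin(6(t-τ)) dτ

Final answer: ∫₀ᵗ 6τ·sin(6(t-τ)) dτ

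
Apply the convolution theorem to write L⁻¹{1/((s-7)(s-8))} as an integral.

1/((s-7)(s-8)) = (1/(s-7))·(1/(s-8)) = L{e^(7t)}·L{e^(8t)}. So f(t) = e^(7t)*e^(8t) = ∫₀ᵗ e^(7τ)·e^(8(t-τ)) dτ

Final answer: ∫₀ᵗ e^(7τ)·e^(8(t-τ)) dτ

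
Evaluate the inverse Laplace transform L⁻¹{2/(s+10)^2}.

L⁻¹{n!/(s-a)^(n+1)} = t^n·e^(at) with n=1, a=-10. So L⁻¹{1/(s+10)^2} = t·e^(-10t), and L⁻¹{2/(s+10)^2} = (2/1)·t·e^(-10t) = 2·t·e^(-10t)

Final answer: 2·t·e^(-10t)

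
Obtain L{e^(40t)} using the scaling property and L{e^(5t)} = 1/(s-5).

Using L{f(at)} = (1/a)F(s/a) with a=8 and f(t) = e^(5t): L{e^(40t)} = (1/8) · 1/((s/8)-5) = (1/8) · 8/(s-40) = 1/(s-40)

Final answer: 1/(s-40)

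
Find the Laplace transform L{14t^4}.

L{14t^4} = 14 · L{t^4} = 14 · 24/s^5 = 336/s^5

Final answer: 336/s^5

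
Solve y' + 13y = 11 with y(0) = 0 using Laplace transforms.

sY + 13Y = 11/s. Y = 11/(s(s+13)). Partial fractions: Y = 11/13/s - 11/13/(s+13)

Final answer: y(t) = 11/13(1 - e^(-13t))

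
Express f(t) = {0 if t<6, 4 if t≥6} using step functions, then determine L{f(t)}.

f(t) = 4·u(t-6). L{u(t-6)} = e^(-6s)/s, so L{f(t)} = 4·e^(-6s)/s

Final answer: 4·e^(-6s)/s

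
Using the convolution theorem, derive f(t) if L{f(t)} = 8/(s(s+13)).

8/(s(s+13)) = (8/s)·(1/(s+13)) = L{8}·L{e^(-13t)}. By convolution, f(t) = 8*e^(-13t) = ∫₀ᵗ 8·e^(-13τ) dτ = 8·(1 - e^(-13t))/13

Final answer: 8·(1 - e^(-13t))/13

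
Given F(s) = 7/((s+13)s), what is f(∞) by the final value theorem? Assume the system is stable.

f(∞) = lim_{s→0} sF(s) = lim_{s→0} 7/(s+13) = 7/13

Final answer: 7/13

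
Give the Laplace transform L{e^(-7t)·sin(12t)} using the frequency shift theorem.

Frequency shift: L{e^(at)f(t)} = F(s-a). L{e^(-7t)·sin(12t)} = 12/((s+7)² + 144)

Final answer: 12/((s+7)² + 144)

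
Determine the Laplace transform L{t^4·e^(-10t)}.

L{t^n·e^(at)} = n!/(s-a)^(n+1), so L{t^4·e^(-10t)} = 24/(s+10)^5

Final answer: 24/(s+10)^5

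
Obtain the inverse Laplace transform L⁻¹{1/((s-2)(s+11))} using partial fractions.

Decompose: A/(s-2) + B/(s+11). A = 1/13, B = -1/13. f(t) = (e^(2t) - e^(-11t))/13

Final answer: (e^(2t) - e^(-11t))/13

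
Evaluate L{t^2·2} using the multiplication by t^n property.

L{2} = 2/s. d^1/ds^1[1/s] = -1/s². d^2/ds^2[1/s] = 2/s^3. So L{t^2} = (-1)^{2}·2/s^3 = 2/s^3. Then L{t^2·2} = 2·2/s^3 = 4/s^3

Final answer: 4/s^3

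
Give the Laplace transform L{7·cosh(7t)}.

L{cosh(ωt)} = s/(s² - ω²), so L{cosh(7t)} = s/(s² - 49). Then L{7·cosh(7t)} = 7·s/(s² - 49) = 7s/(s² - 49)

Final answer: 7s/(s² - 49)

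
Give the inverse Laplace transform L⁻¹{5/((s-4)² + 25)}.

Using frequency shift, L⁻¹{5/((s-4)² + 25)} = e^(4t)·sin(5t)

Final answer: e^(4t)·sin(5t)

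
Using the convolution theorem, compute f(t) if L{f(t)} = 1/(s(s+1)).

1/(s(s+1)) = (1/s)·(1/(s+1)) = L{1}·L{e^(-t)}. By convolution, f(t) = 1*e^(-t) = ∫₀ᵗ 1·e^(-τ) dτ = (1 - e^(-t))/1

Final answer: (1 - e^(-t))/1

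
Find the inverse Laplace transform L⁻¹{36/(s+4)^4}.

L⁻¹{n!/(s-a)^(n+1)} = t^n·e^(at) with n=3, a=-4. So L⁻¹{6/(s+4)^4} = t^3·e^(-4t), and L⁻¹{36/(s+4)^4} = (36/6)·t^3·e^(-4t) = 6·t^3·e^(-4t)

Final answer: 6·t^3·e^(-4t)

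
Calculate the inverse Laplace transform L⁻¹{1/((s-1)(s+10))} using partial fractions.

Decompose: A/(s-1) + B/(s+10). A = 1/11, B = -1/11. f(t) = (e^t - e^(-10t))/11

Final answer: (e^t - e^(-10t))/11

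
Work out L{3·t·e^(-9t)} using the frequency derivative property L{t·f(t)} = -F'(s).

L{e^(-9t)} = 1/(s+9). By frequency derivative: L{t·e^(-9t)} = -d/ds[1/(s+9)] = -(-1)/(s+9)² = 1/(s+9)². Then L{3·t·e^(-9t)} = 3·1/(s+9)² = 3/(s+9)²

Final answer: 3/(s+9)²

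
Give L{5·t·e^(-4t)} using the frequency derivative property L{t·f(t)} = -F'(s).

L{e^(-4t)} = 1/(s+4). By frequency derivative: L{t·e^(-4t)} = -d/ds[1/(s+4)] = -(-1)/(s+4)² = 1/(s+4)². Then L{5·t·e^(-4t)} = 5·1/(s+4)² = 5/(s+4)²

Final answer: 5/(s+4)²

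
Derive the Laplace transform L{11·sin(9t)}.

L{sin(ωt)} = ω/(s² + ω²), so L{sin(9t)} = 9/(s² + 81). Then L{11·sin(9t)} = 11·9/(s² + 81) = 99/(s² + 81)

Final answer: 99/(s² + 81)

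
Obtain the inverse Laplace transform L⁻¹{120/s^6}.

L⁻¹{n!/s^(n+1)} = t^n with n=5. So L⁻¹{120/s^6} = t^5

Final answer: t^5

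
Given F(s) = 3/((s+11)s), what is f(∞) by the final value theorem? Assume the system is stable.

f(∞) = lim_{s→0} sF(s) = lim_{s→0} 3/(s+11) = 3/11

Final answer: 3/11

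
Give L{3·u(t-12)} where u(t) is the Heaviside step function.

L{u(t-a)} = e^(-as)/s. Here a=12, so L{u(t-12)} = e^(-12s)/s, and L{3·u(t-12)} = 3·e^(-12s)/s

Final answer: 3·e^(-12s)/s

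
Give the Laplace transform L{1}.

L{1} = 1 · L{1} = 1/s

Final answer: 1/s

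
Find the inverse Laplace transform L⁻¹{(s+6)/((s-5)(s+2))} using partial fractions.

Using partial fractions, f(t) = (11e^(5t) - 4e^(-2t))/7

Final answer: (11e^(5t) - 4e^(-2t))/7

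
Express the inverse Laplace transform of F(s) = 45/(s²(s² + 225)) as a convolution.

45/(s²(s² + 225)) = (1/s²)·(45/(s² + 225)) = L{t}·L{3·sin(15t)}. So f(t) = t*(3·sin(15t)) = ∫₀ᵗ 3τ·sin(15(t-τ)) dτ

Final answer: ∫₀ᵗ 3τ·sin(15(t-τ)) dτ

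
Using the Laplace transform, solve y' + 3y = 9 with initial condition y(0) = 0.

sY + 3Y = 9/s. Y = 9/(s(s+3)). Partial fractions: Y = 3/s - 3/(s+3)

Final answer: y(t) = 3(1 - e^(-3t))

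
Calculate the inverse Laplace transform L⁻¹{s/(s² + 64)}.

L⁻¹{s/(s² + 64)} = cos(8t)

Final answer: cos(8t)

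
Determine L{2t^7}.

L{t^n} = n!/s^(n+1). So L{2t^7} = 2·7!/s^8 = 10080/s^8

Final answer: 10080/s^8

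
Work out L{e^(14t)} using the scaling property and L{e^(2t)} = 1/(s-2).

Using L{f(at)} = (1/a)F(s/a) with a=7 and f(t) = e^(2t): L{e^(14t)} = (1/7) · 1/((s/7)-2) = (1/7) · 7/(s-14) = 1/(s-14)

Final answer: 1/(s-14)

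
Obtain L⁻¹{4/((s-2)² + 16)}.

Form: b/((s-a)² + b²) → e^(at)sin(bt). With a=2, b=4

Final answer: e^(2t)·sin(4t)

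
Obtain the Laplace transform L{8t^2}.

L{8t^2} = 8 · L{t^2} = 8 · 2/s^3 = 16/s^3

Final answer: 16/s^3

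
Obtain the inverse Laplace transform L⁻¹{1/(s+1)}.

L⁻¹{1/(s-a)} = e^(at), so L⁻¹{1/(s+1)} = e^(-t)

Final answer: e^(-t)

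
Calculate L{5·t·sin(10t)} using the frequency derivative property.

L{sin(10t)} = 10/(s² + 100). By L{t·f(t)} = -F'(s): -d/ds[10/(s² + 100)] = -(10)·(-2s)/(s² + 100)² = 20s/(s² + 100)². Then L{5·t·sin(10t)} = 5·20s/(s² + 100)² = 100s/(s² + 100)²

Final answer: 100s/(s² + 100)²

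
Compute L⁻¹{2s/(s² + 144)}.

This is the form c·s/(s² + a²) with a = 12, c = 2. L⁻¹ = 2·cos(12t)

Final answer: 2·cos(12t)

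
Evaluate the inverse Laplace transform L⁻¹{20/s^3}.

L⁻¹{n!/s^(n+1)} = t^n with n=2. So L⁻¹{2/s^3} = t^2, and L⁻¹{20/s^3} = (20/2)·t^2 = 10·t^2

Final answer: 10·t^2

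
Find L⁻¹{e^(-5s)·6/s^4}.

L⁻¹{6/s^4} = t^3. By the time shift theorem, L⁻¹{e^(-as)F(s)} = u(t-a)f(t-a) with a=5, so L⁻¹{e^(-5s)·6/s^4} = u(t-5)·(t-5)^3

Final answer: u(t-5)·(t-5)^3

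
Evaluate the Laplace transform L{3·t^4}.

L{t^n} = n!/s^(n+1), so L{t^4} = 24/s^5. Then L{3·t^4} = 3·24/s^5 = 72/s^5

Final answer: 72/s^5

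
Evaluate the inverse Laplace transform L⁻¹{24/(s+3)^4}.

L⁻¹{n!/(s-a)^(n+1)} = t^n·e^(at) with n=3, a=-3. So L⁻¹{6/(s+3)^4} = t^3·e^(-3t), and L⁻¹{24/(s+3)^4} = (24/6)·t^3·e^(-3t) = 4·t^3·e^(-3t)

Final answer: 4·t^3·e^(-3t)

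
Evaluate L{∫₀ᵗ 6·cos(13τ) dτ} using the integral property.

L{∫₀ᵗ f(τ)dτ} = F(s)/s with F(s) = 6s/(s² + 169), so the result is (6s/(s² + 169))/s = 6/(s² + 169)

Final answer: 6/(s² + 169)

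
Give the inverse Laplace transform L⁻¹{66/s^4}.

L⁻¹{n!/s^(n+1)} = t^n with n=3. So L⁻¹{6/s^4} = t^3, and L⁻¹{66/s^4} = (66/6)·t^3 = 11·t^3

Final answer: 11·t^3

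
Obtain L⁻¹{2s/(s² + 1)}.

This is the form c·s/(s² + a²) with a = 1, c = 2. L⁻¹ = 2·cos(t)

Final answer: 2·cos(t)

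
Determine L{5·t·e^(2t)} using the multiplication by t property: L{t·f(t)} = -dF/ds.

Using L{t^n·e^(at)} = n!/(s-a)^(n+1), L{t·e^(2t)} = 1/(s-2)^2, so L{5·t·e^(2t)} = 5·1/(s-2)^2 = 5/(s-2)^2

Final answer: 5/(s-2)^2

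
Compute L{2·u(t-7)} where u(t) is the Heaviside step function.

L{u(t-a)} = e^(-as)/s. Here a=7, so L{u(t-7)} = e^(-7s)/s, and L{2·u(t-7)} = 2·e^(-7s)/s

Final answer: 2·e^(-7s)/s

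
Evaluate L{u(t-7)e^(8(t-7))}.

u(t-a)f(t-a) with f(t)=e^(8t). L{e^(8t)} = 1/(s-8). By time shift: e^(-7s)/(s-8)

Final answer: e^(-7s)/(s-8)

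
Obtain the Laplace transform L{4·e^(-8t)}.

L{e^(at)} = 1/(s-a), so L{e^(-8t)} = 1/(s+8). Then L{4·e^(-8t)} = 4/(s+8)

Final answer: 4/(s+8)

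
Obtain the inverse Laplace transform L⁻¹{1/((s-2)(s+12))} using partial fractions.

Decompose: A/(s-2) + B/(s+12). A = 1/14, B = -1/14. f(t) = (e^(2t) - e^(-12t))/14

Final answer: (e^(2t) - e^(-12t))/14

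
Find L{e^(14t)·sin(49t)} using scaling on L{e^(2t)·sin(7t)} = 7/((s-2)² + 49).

Scaling with a=7: L{e^(14t)·sin(49t)} = (1/7) · 7/((s/7-2)² + 49). Simplifying: 49/((s-14)² + 2401)

Final answer: 49/((s-14)² + 2401)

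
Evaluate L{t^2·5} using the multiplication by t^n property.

L{5} = 5/s. d^1/ds^1[1/s] = -1/s². d^2/ds^2[1/s] = 2/s^3. So L{t^2} = (-1)^{2}·2/s^3 = 2/s^3. Then L{t^2·5} = 5·2/s^3 = 10/s^3

Final answer: 10/s^3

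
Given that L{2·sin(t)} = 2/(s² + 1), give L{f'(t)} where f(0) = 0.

L{f'(t)} = s·F(s) - f(0) = s·2/(s² + 1) - 0 = 2s/(s² + 1)

Final answer: 2s/(s² + 1)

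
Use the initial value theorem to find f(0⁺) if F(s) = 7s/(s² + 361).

f(0⁺) = lim_{s→∞} s·7s/(s² + 361) = lim_{s→∞} 7s²/(s² + 361) = 7

Final answer: 7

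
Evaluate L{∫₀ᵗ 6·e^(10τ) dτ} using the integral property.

L{∫₀ᵗ f(τ)dτ} = F(s)/s with F(s) = 6/(s-10), so L{∫₀ᵗ 6·e^(10τ) dτ} = 6/(s(s-10))

Final answer: 6/(s(s-10))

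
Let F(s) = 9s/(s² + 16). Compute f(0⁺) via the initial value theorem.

f(0⁺) = lim_{s→∞} s·9s/(s² + 16) = lim_{s→∞} 9s²/(s² + 16) = 9

Final answer: 9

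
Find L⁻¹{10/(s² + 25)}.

This is the form c·a/(s² + a²) with a = 5, c = 2. L⁻¹ = 2·sin(5t)

Final answer: 2·sin(5t)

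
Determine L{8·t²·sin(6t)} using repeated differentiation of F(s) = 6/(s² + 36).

F(s) = 6/(s² + 36). F'(s) = -12s/(s² + 36)². F''(s) = -12(36 - 3s²)/(s² + 36)³ = (36s² - 432)/(s² + 36)³. So L{t²·sin(6t)} = (-1)² F''(s) = (36s² - 432)/(s² + 36)³. Then L{8·t²·sin(6t)} = 8·(36s² - 432)/(s² + 36)³ = (288s² - 3456)/(s² + 36)³

Final answer: (288s² - 3456)/(s² + 36)³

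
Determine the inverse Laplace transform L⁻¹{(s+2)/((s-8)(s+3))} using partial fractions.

Using partial fractions, f(t) = (10e^(8t) + e^(-3t))/11

Final answer: (10e^(8t) + e^(-3t))/11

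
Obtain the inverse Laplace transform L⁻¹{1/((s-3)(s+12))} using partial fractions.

Decompose: A/(s-3) + B/(s+12). A = 1/15, B = -1/15. f(t) = (e^(3t) - e^(-12t))/15

Final answer: (e^(3t) - e^(-12t))/15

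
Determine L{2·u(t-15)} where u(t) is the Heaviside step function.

L{u(t-a)} = e^(-as)/s. Here a=15, so L{u(t-15)} = e^(-15s)/s, and L{2·u(t-15)} = 2·e^(-15s)/s

Final answer: 2·e^(-15s)/s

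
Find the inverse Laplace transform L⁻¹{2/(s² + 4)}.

L⁻¹{2/(s² + 4)} = sin(2t)

Final answer: sin(2t)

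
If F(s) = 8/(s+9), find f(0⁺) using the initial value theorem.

f(0⁺) = lim_{s→∞} s·8/(s+9) = lim_{s→∞} 8s/(s+9) = 8

Final answer: 8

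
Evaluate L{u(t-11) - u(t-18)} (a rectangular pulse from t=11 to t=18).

L{u(t-a)} = e^(-as)/s. L{u(t-11) - u(t-18)} = (e^(-11s) - e^(-18s))/s

Final answer: (e^(-11s) - e^(-18s))/s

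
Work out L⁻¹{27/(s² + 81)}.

This is the form c·a/(s² + a²) with a = 9, c = 3. L⁻¹ = 3·sin(9t)

Final answer: 3·sin(9t)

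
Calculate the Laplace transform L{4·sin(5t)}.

L{sin(ωt)} = ω/(s² + ω²), so L{sin(5t)} = 5/(s² + 25). Then L{4·sin(5t)} = 4·5/(s² + 25) = 20/(s² + 25)

Final answer: 20/(s² + 25)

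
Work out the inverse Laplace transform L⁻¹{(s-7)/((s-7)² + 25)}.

Using frequency shift, L⁻¹{(s-7)/((s-7)² + 25)} = e^(7t)·cos(5t)

Final answer: e^(7t)·cos(5t)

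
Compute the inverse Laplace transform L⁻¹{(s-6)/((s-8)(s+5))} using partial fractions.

Using partial fractions, f(t) = (2e^(8t) + 11e^(-5t))/13

Final answer: (2e^(8t) + 11e^(-5t))/13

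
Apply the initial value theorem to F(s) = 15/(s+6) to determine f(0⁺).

f(0⁺) = lim_{s→∞} s·15/(s+6) = lim_{s→∞} 15s/(s+6) = 15

Final answer: 15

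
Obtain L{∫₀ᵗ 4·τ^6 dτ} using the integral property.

L{∫₀ᵗ f(τ)dτ} = F(s)/s with f(t) = 4t^6. F(s) = 2880/s^7, so L{∫₀ᵗ 4·τ^6 dτ} = (2880/s^7)/s = 2880/s^8. (Check: ∫₀ᵗ 4·τ^6 dτ = 4t^7/7.)

Final answer: 2880/s^8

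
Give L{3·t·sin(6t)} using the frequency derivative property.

L{sin(6t)} = 6/(s² + 36). By L{t·f(t)} = -F'(s): -d/ds[6/(s² + 36)] = -(6)·(-2s)/(s² + 36)² = 12s/(s² + 36)². Then L{3·t·sin(6t)} = 3·12s/(s² + 36)² = 36s/(s² + 36)²

Final answer: 36s/(s² + 36)²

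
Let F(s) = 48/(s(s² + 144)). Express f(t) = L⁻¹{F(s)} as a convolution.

48/(s(s² + 144)) = (1/s)·(48/(s² + 144)) = L{1}·L{4·sin(12t)}. So f(t) = 1*(4·sin(12t)) = ∫₀ᵗ 4·sin(12τ) dτ

Final answer: ∫₀ᵗ 4·sin(12τ) dτ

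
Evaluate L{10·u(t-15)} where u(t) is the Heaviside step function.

L{u(t-a)} = e^(-as)/s. Here a=15, so L{u(t-15)} = e^(-15s)/s, and L{10·u(t-15)} = 10·e^(-15s)/s

Final answer: 10·e^(-15s)/s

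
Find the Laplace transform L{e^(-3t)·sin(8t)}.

L{e^(at)·sin(ωt)} = ω/((s-a)² + ω²), so L{e^(-3t)·sin(8t)} = 8/((s+3)² + 64)

Final answer: 8/((s+3)² + 64)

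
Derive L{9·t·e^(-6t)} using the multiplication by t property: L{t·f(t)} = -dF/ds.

Using L{t^n·e^(at)} = n!/(s-a)^(n+1), L{t·e^(-6t)} = 1/(s+6)^2, so L{9·t·e^(-6t)} = 9·1/(s+6)^2 = 9/(s+6)^2

Final answer: 9/(s+6)^2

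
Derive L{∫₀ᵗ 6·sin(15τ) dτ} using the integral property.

L{∫₀ᵗ f(τ)dτ} = F(s)/s with F(s) = 90/(s² + 225), so the result is (90/(s² + 225))/s = 90/(s(s² + 225))

Final answer: 90/(s(s² + 225))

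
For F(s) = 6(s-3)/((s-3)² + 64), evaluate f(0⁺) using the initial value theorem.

f(0⁺) = lim_{s→∞} sF(s) = lim_{s→∞} 6s(s-3)/((s-3)² + 64) = 6

Final answer: 6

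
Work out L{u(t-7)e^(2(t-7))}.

u(t-a)f(t-a) with f(t)=e^(2t). L{e^(2t)} = 1/(s-2). By time shift: e^(-7s)/(s-2)

Final answer: e^(-7s)/(s-2)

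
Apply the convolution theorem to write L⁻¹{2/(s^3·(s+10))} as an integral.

2/(s^3·(s+10)) = (2/s^3)·(1/(s+10)) = L{t^2}·L{e^(-10t)}. So f(t) = t^2*e^(-10t) = ∫₀ᵗ τ^2·e^(-10(t-τ)) dτ

Final answer: ∫₀ᵗ τ^2·e^(-10(t-τ)) dτ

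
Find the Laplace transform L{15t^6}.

L{15t^6} = 15 · L{t^6} = 15 · 720/s^7 = 10800/s^7

Final answer: 10800/s^7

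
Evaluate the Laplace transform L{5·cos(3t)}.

L{cos(ωt)} = s/(s² + ω²), so L{cos(3t)} = s/(s² + 9). Then L{5·cos(3t)} = 5·s/(s² + 9) = 5s/(s² + 9)

Final answer: 5s/(s² + 9)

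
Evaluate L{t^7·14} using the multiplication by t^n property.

L{14} = 14/s. d^1/ds^1[1/s] = -1/s². d^2/ds^2[1/s] = 2/s^3. d^3/ds^3[1/s] = -6/s^4. d^4/ds^4[1/s] = 24/s^5. d^5/ds^5[1/s] = -120/s^6. d^6/ds^6[1/s] = 720/s^7. d^7/ds^7[1/s] = -5040/s^8. So L{t^7} = (-1)^{7}·-5040/s^8 = 5040/s^8. Then L{t^7·14} = 14·5040/s^8 = 70560/s^8

Final answer: 70560/s^8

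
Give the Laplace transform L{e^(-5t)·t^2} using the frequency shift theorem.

L{e^(at)·t^n} = n!/(s-a)^(n+1), so L{e^(-5t)·t^2} = 2/(s+5)^3

Final answer: 2/(s+5)^3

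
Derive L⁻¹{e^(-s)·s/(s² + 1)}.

L⁻¹{s/(s² + 1)} = cos(t). By the time shift theorem, L⁻¹{e^(-as)F(s)} = u(t-a)f(t-a) with a=1, so L⁻¹{e^(-s)·s/(s² + 1)} = u(t-1)·cos((t-1))

Final answer: u(t-1)·cos((t-1))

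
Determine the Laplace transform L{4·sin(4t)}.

L{sin(ωt)} = ω/(s² + ω²), so L{sin(4t)} = 4/(s² + 16). Then L{4·sin(4t)} = 4·4/(s² + 16) = 16/(s² + 16)

Final answer: 16/(s² + 16)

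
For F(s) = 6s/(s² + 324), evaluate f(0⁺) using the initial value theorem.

f(0⁺) = lim_{s→∞} s·6s/(s² + 324) = lim_{s→∞} 6s²/(s² + 324) = 6

Final answer: 6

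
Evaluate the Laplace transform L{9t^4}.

L{9t^4} = 9 · L{t^4} = 9 · 24/s^5 = 216/s^5

Final answer: 216/s^5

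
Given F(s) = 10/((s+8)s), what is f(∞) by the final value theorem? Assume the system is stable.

f(∞) = lim_{s→0} sF(s) = lim_{s→0} 10/(s+8) = 5/4

Final answer: 5/4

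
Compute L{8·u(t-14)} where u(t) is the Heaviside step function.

L{u(t-a)} = e^(-as)/s. Here a=14, so L{u(t-14)} = e^(-14s)/s, and L{8·u(t-14)} = 8·e^(-14s)/s

Final answer: 8·e^(-14s)/s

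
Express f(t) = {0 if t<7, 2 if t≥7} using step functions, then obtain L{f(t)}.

f(t) = 2·u(t-7). L{u(t-7)} = e^(-7s)/s, so L{f(t)} = 2·e^(-7s)/s

Final answer: 2·e^(-7s)/s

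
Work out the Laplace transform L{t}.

L{t^n} = n!/s^(n+1), so L{t} = 1/s^2

Final answer: 1/s^2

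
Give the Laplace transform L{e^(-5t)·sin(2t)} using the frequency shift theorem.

Frequency shift: L{e^(at)f(t)} = F(s-a). L{e^(-5t)·sin(2t)} = 2/((s+5)² + 4)

Final answer: 2/((s+5)² + 4)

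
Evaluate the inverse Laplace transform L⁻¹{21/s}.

L⁻¹{c/s} = c, so L⁻¹{21/s} = 21

Final answer: 21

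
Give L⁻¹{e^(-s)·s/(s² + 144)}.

L⁻¹{s/(s² + 144)} = cos(12t). By the time shift theorem, L⁻¹{e^(-as)F(s)} = u(t-a)f(t-a) with a=1, so L⁻¹{e^(-s)·s/(s² + 144)} = u(t-1)·cos(12(t-1))

Final answer: u(t-1)·cos(12(t-1))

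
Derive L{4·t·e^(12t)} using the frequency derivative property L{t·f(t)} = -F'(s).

L{e^(12t)} = 1/(s-12). By frequency derivative: L{t·e^(12t)} = -d/ds[1/(s-12)] = -(-1)/(s-12)² = 1/(s-12)². Then L{4·t·e^(12t)} = 4·1/(s-12)² = 4/(s-12)²

Final answer: 4/(s-12)²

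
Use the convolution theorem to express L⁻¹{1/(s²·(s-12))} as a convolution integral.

1/(s²·(s-12)) = (1/s^2)·(1/(s-12)) = L{t}·L{e^(12t)}. So f(t) = t*e^(12t) = ∫₀ᵗ τ·e^(12(t-τ)) dτ

Final answer: ∫₀ᵗ τ·e^(12(t-τ)) dτ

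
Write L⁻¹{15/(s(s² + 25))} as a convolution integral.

15/(s(s² + 25)) = (1/s)·(15/(s² + 25)) = L{1}·L{3·sin(5t)}. So f(t) = 1*(3·sin(5t)) = ∫₀ᵗ 3·sin(5τ) dτ

Final answer: ∫₀ᵗ 3·sin(5τ) dτ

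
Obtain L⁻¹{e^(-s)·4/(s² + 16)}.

L⁻¹{4/(s² + 16)} = sin(4t). By the time shift theorem, L⁻¹{e^(-as)F(s)} = u(t-a)f(t-a) with a=1, so L⁻¹{e^(-s)·4/(s² + 16)} = u(t-1)·sin(4(t-1))

Final answer: u(t-1)·sin(4(t-1))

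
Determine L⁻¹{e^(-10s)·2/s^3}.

L⁻¹{2/s^3} = t^2. By the time shift theorem, L⁻¹{e^(-as)F(s)} = u(t-a)f(t-a) with a=10, so L⁻¹{e^(-10s)·2/s^3} = u(t-10)·(t-10)^2

Final answer: u(t-10)·(t-10)^2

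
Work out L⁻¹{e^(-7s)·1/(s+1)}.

L⁻¹{1/(s+1)} = e^(-t). By the time shift theorem, L⁻¹{e^(-as)F(s)} = u(t-a)f(t-a) with a=7, so L⁻¹{e^(-7s)·1/(s+1)} = u(t-7)·e^(-(t-7))

Final answer: u(t-7)·e^(-(t-7))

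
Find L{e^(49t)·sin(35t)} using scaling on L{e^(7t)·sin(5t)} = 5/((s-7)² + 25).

Scaling with a=7: L{e^(49t)·sin(35t)} = (1/7) · 5/((s/7-7)² + 25). Simplifying: 35/((s-49)² + 1225)

Final answer: 35/((s-49)² + 1225)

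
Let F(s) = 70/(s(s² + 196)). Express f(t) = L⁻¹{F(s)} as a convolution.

70/(s(s² + 196)) = (1/s)·(70/(s² + 196)) = L{1}·L{5·sin(14t)}. So f(t) = 1*(5·sin(14t)) = ∫₀ᵗ 5·sin(14τ) dτ

Final answer: ∫₀ᵗ 5·sin(14τ) dτ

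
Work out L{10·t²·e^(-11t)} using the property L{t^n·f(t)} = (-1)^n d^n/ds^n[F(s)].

L{e^(-11t)} = 1/(s+11). d/ds[1/(s+11)] = -1/(s+11)². d²/ds²[1/(s+11)] = 2/(s+11)³. So L{t²·e^(-11t)} = (-1)² · 2/(s+11)³ = 2/(s+11)³. Then L{10·t²·e^(-11t)} = 10·2/(s+11)³ = 20/(s+11)³

Final answer: 20/(s+11)³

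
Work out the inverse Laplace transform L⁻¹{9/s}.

L⁻¹{c/s} = c, so L⁻¹{9/s} = 9

Final answer: 9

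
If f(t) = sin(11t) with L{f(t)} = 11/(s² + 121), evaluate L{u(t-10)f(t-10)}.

Time shift theorem: L{u(t-a)f(t-a)} = e^(-as)F(s). Here a=10, F(s) = 11/(s² + 121), so L{u(t-10)f(t-10)} = e^(-10s)·11/(s² + 121)

Final answer: e^(-10s)·11/(s² + 121)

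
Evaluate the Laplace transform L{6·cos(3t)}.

L{cos(ωt)} = s/(s² + ω²), so L{cos(3t)} = s/(s² + 9). Then L{6·cos(3t)} = 6·s/(s² + 9) = 6s/(s² + 9)

Final answer: 6s/(s² + 9)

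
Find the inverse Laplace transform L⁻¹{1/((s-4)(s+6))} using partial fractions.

Decompose: A/(s-4) + B/(s+6). A = 1/10, B = -1/10. f(t) = (e^(4t) - e^(-6t))/10

Final answer: (e^(4t) - e^(-6t))/10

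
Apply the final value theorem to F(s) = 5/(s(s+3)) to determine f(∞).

f(∞) = lim_{s→0} s·5/(s(s+3)) = lim_{s→0} 5/(s+3) = 5/3 = 5/3

Final answer: 5/3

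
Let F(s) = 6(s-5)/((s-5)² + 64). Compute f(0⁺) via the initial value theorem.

f(0⁺) = lim_{s→∞} sF(s) = lim_{s→∞} 6s(s-5)/((s-5)² + 64) = 6

Final answer: 6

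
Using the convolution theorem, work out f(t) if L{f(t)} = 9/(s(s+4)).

9/(s(s+4)) = (9/s)·(1/(s+4)) = L{9}·L{e^(-4t)}. By convolution, f(t) = 9*e^(-4t) = ∫₀ᵗ 9·e^(-4τ) dτ = 9·(1 - e^(-4t))/4

Final answer: 9·(1 - e^(-4t))/4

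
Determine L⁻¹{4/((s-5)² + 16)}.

Form: b/((s-a)² + b²) → e^(at)sin(bt). With a=5, b=4

Final answer: e^(5t)·sin(4t)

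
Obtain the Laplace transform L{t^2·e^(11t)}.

L{t^n·e^(at)} = n!/(s-a)^(n+1), so L{t^2·e^(11t)} = 2/(s-11)^3

Final answer: 2/(s-11)^3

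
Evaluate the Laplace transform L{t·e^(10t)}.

L{t^n·e^(at)} = n!/(s-a)^(n+1), so L{t·e^(10t)} = 1/(s-10)^2

Final answer: 1/(s-10)^2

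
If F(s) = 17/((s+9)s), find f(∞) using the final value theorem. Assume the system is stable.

f(∞) = lim_{s→0} sF(s) = lim_{s→0} 17/(s+9) = 17/9

Final answer: 17/9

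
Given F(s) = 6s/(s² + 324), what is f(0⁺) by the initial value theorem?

f(0⁺) = lim_{s→∞} s·6s/(s² + 324) = lim_{s→∞} 6s²/(s² + 324) = 6

Final answer: 6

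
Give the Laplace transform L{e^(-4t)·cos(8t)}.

L{e^(at)·cos(ωt)} = (s-a)/((s-a)² + ω²), so L{e^(-4t)·cos(8t)} = (s+4)/((s+4)² + 64)

Final answer: (s+4)/((s+4)² + 64)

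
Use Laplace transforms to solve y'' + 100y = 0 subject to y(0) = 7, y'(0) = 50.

L{y''} + 100L{y} = 0. s²Y - 7s - 50 + 100Y = 0. Y(s² + 100) = 7s + 50. Y = (7s + 50)/(s² + 100). Inverting: y(t) = 7cos(10t) + 5sin(10t)

Final answer: y(t) = 7cos(10t) + 5sin(10t)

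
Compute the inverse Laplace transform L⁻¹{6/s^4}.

L⁻¹{n!/s^(n+1)} = t^n with n=3. So L⁻¹{6/s^4} = t^3

Final answer: t^3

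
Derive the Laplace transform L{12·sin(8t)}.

L{sin(ωt)} = ω/(s² + ω²), so L{sin(8t)} = 8/(s² + 64). Then L{12·sin(8t)} = 12·8/(s² + 64) = 96/(s² + 64)

Final answer: 96/(s² + 64)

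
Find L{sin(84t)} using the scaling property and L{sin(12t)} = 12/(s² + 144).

Using L{f(at)} = (1/a)F(s/a) with a=7: L{sin(84t)} = (1/7) · 12/((s/7)² + 144) = (1/7) · 12·49/(s² + 7056) = 84/(s² + 7056)

Final answer: 84/(s² + 7056)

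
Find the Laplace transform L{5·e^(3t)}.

L{e^(at)} = 1/(s-a), so L{e^(3t)} = 1/(s-3). Then L{5·e^(3t)} = 5/(s-3)

Final answer: 5/(s-3)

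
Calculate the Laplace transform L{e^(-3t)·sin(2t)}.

L{e^(at)·sin(ωt)} = ω/((s-a)² + ω²), so L{e^(-3t)·sin(2t)} = 2/((s+3)² + 4)

Final answer: 2/((s+3)² + 4)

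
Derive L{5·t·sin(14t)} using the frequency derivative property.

L{sin(14t)} = 14/(s² + 196). By L{t·f(t)} = -F'(s): -d/ds[14/(s² + 196)] = -(14)·(-2s)/(s² + 196)² = 28s/(s² + 196)². Then L{5·t·sin(14t)} = 5·28s/(s² + 196)² = 140s/(s² + 196)²

Final answer: 140s/(s² + 196)²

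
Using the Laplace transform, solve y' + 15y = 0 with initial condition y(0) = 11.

L{y'} + 15L{y} = 0. sY - 11 + 15Y = 0. Y(s+15) = 11. Y = 11/(s+15)

Final answer: y(t) = 11e^(-15t)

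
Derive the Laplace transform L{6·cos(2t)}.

L{cos(ωt)} = s/(s² + ω²), so L{cos(2t)} = s/(s² + 4). Then L{6·cos(2t)} = 6·s/(s² + 4) = 6s/(s² + 4)

Final answer: 6s/(s² + 4)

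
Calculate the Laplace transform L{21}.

L{21} = 21 · L{1} = 21/s

Final answer: 21/s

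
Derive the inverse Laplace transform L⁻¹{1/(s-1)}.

L⁻¹{1/(s-a)} = e^(at), so L⁻¹{1/(s-1)} = e^t

Final answer: e^t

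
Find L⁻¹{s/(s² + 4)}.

This is the form c·s/(s² + a²) with a = 2. L⁻¹ = cos(2t)

Final answer: cos(2t)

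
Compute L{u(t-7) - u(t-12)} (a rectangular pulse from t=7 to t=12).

L{u(t-a)} = e^(-as)/s. L{u(t-7) - u(t-12)} = (e^(-7s) - e^(-12s))/s

Final answer: (e^(-7s) - e^(-12s))/s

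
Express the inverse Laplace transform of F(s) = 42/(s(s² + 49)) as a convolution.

42/(s(s² + 49)) = (1/s)·(42/(s² + 49)) = L{1}·L{6·sin(7t)}. So f(t) = 1*(6·sin(7t)) = ∫₀ᵗ 6·sin(7τ) dτ

Final answer: ∫₀ᵗ 6·sin(7τ) dτ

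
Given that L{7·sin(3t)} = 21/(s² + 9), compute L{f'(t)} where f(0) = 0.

L{f'(t)} = s·F(s) - f(0) = s·21/(s² + 9) - 0 = 21s/(s² + 9)

Final answer: 21s/(s² + 9)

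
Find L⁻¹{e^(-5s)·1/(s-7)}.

L⁻¹{1/(s-7)} = e^(7t). By the time shift theorem, L⁻¹{e^(-as)F(s)} = u(t-a)f(t-a) with a=5, so L⁻¹{e^(-5s)·1/(s-7)} = u(t-5)·e^(7(t-5))

Final answer: u(t-5)·e^(7(t-5))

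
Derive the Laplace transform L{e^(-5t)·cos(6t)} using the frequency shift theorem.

Frequency shift: L{e^(at)f(t)} = F(s-a). L{e^(-5t)·cos(6t)} = (s+5)/((s+5)² + 36)

Final answer: (s+5)/((s+5)² + 36)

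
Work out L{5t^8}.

L{t^n} = n!/s^(n+1). So L{5t^8} = 5·8!/s^9 = 201600/s^9

Final answer: 201600/s^9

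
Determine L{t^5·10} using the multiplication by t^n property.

L{10} = 10/s. d^1/ds^1[1/s] = -1/s². d^2/ds^2[1/s] = 2/s^3. d^3/ds^3[1/s] = -6/s^4. d^4/ds^4[1/s] = 24/s^5. d^5/ds^5[1/s] = -120/s^6. So L{t^5} = (-1)^{5}·-120/s^6 = 120/s^6. Then L{t^5·10} = 10·120/s^6 = 1200/s^6

Final answer: 1200/s^6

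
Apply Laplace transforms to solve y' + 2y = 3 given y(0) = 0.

sY + 2Y = 3/s. Y = 3/(s(s+2)). Partial fractions: Y = 3/2/s - 3/2/(s+2)

Final answer: y(t) = 3/2(1 - e^(-2t))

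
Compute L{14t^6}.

L{t^n} = n!/s^(n+1). So L{14t^6} = 14·6!/s^7 = 10080/s^7

Final answer: 10080/s^7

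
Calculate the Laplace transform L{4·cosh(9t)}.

L{cosh(ωt)} = s/(s² - ω²), so L{cosh(9t)} = s/(s² - 81). Then L{4·cosh(9t)} = 4·s/(s² - 81) = 4s/(s² - 81)

Final answer: 4s/(s² - 81)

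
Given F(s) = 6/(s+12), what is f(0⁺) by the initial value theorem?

f(0⁺) = lim_{s→∞} s·6/(s+12) = lim_{s→∞} 6s/(s+12) = 6

Final answer: 6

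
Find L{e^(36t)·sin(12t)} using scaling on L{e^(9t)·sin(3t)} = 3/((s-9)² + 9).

Scaling with a=4: L{e^(36t)·sin(12t)} = (1/4) · 3/((s/4-9)² + 9). Simplifying: 12/((s-36)² + 144)

Final answer: 12/((s-36)² + 144)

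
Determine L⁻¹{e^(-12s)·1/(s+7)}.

L⁻¹{1/(s+7)} = e^(-7t). By the time shift theorem, L⁻¹{e^(-as)F(s)} = u(t-a)f(t-a) with a=12, so L⁻¹{e^(-12s)·1/(s+7)} = u(t-12)·e^(-7(t-12))

Final answer: u(t-12)·e^(-7(t-12))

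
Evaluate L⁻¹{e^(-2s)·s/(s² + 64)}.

L⁻¹{s/(s² + 64)} = cos(8t). By the time shift theorem, L⁻¹{e^(-as)F(s)} = u(t-a)f(t-a) with a=2, so L⁻¹{e^(-2s)·s/(s² + 64)} = u(t-2)·cos(8(t-2))

Final answer: u(t-2)·cos(8(t-2))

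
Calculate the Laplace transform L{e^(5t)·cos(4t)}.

L{e^(at)·cos(ωt)} = (s-a)/((s-a)² + ω²), so L{e^(5t)·cos(4t)} = (s-5)/((s-5)² + 16)

Final answer: (s-5)/((s-5)² + 16)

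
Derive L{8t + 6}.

L{8t + 6} = 8·L{t} + 6·L{1} = 8/s² + 6/s

Final answer: 8/s² + 6/s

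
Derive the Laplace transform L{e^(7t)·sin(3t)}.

L{e^(at)·sin(ωt)} = ω/((s-a)² + ω²), so L{e^(7t)·sin(3t)} = 3/((s-7)² + 9)

Final answer: 3/((s-7)² + 9)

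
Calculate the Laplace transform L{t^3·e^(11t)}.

L{t^n·e^(at)} = n!/(s-a)^(n+1), so L{t^3·e^(11t)} = 6/(s-11)^4

Final answer: 6/(s-11)^4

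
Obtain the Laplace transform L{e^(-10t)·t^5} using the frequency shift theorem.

L{e^(at)·t^n} = n!/(s-a)^(n+1), so L{e^(-10t)·t^5} = 120/(s+10)^6

Final answer: 120/(s+10)^6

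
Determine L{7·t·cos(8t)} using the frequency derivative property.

L{cos(8t)} = s/(s² + 64). Derivative: d/ds[s/(s² + 64)] = [(s² + 64) - s·2s]/(s² + 64)² = (64 - s²)/(s² + 64)². So L{t·cos(8t)} = -F'(s) = (s² - 64)/(s² + 64)². Then L{7·t·cos(8t)} = 7·(s² - 64)/(s² + 64)²

Final answer: 7·(s² - 64)/(s² + 64)²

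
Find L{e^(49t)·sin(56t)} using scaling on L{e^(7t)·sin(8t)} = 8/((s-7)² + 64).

Scaling with a=7: L{e^(49t)·sin(56t)} = (1/7) · 8/((s/7-7)² + 64). Simplifying: 56/((s-49)² + 3136)

Final answer: 56/((s-49)² + 3136)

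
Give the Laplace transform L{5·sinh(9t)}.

L{sinh(ωt)} = ω/(s² - ω²), so L{sinh(9t)} = 9/(s² - 81). Then L{5·sinh(9t)} = 5·9/(s² - 81) = 45/(s² - 81)

Final answer: 45/(s² - 81)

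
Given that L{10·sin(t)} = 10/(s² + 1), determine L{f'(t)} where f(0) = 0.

L{f'(t)} = s·F(s) - f(0) = s·10/(s² + 1) - 0 = 10s/(s² + 1)

Final answer: 10s/(s² + 1)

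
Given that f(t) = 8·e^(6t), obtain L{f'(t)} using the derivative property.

f(0) = 8, F(s) = 8/(s-6). L{f'(t)} = s·F(s) - f(0) = 8s/(s-6) - 8 = (8s - 8(s-6))/(s-6) = 48/(s-6)

Final answer: 48/(s-6)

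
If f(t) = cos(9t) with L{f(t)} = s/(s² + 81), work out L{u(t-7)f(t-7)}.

Time shift theorem: L{u(t-a)f(t-a)} = e^(-as)F(s). Here a=7, F(s) = s/(s² + 81), so L{u(t-7)f(t-7)} = e^(-7s)·s/(s² + 81)

Final answer: e^(-7s)·s/(s² + 81)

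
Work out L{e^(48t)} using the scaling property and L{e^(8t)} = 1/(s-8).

Using L{f(at)} = (1/a)F(s/a) with a=6 and f(t) = e^(8t): L{e^(48t)} = (1/6) · 1/((s/6)-8) = (1/6) · 6/(s-48) = 1/(s-48)

Final answer: 1/(s-48)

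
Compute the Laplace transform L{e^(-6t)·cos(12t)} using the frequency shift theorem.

Frequency shift: L{e^(at)f(t)} = F(s-a). L{e^(-6t)·cos(12t)} = (s+6)/((s+6)² + 144)

Final answer: (s+6)/((s+6)² + 144)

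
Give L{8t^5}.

L{t^n} = n!/s^(n+1). So L{8t^5} = 8·5!/s^6 = 960/s^6

Final answer: 960/s^6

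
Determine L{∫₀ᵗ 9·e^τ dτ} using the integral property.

L{∫₀ᵗ f(τ)dτ} = F(s)/s with F(s) = 9/(s-1), so L{∫₀ᵗ 9·e^τ dτ} = 9/(s(s-1))

Final answer: 9/(s(s-1))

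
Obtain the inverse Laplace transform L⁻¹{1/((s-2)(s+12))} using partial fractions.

Decompose: A/(s-2) + B/(s+12). A = 1/14, B = -1/14. f(t) = (e^(2t) - e^(-12t))/14

Final answer: (e^(2t) - e^(-12t))/14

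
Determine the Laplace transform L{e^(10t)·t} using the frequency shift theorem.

L{e^(at)·t^n} = n!/(s-a)^(n+1), so L{e^(10t)·t} = 1/(s-10)^2

Final answer: 1/(s-10)^2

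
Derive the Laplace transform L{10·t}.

L{t^n} = n!/s^(n+1), so L{t} = 1/s^2. Then L{10·t} = 10·1/s^2 = 10/s^2

Final answer: 10/s^2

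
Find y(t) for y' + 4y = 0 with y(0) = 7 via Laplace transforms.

L{y'} + 4L{y} = 0. sY - 7 + 4Y = 0. Y(s+4) = 7. Y = 7/(s+4)

Final answer: y(t) = 7e^(-4t)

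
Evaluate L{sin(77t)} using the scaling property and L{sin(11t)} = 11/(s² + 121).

Using L{f(at)} = (1/a)F(s/a) with a=7: L{sin(77t)} = (1/7) · 11/((s/7)² + 121) = (1/7) · 11·49/(s² + 5929) = 77/(s² + 5929)

Final answer: 77/(s² + 5929)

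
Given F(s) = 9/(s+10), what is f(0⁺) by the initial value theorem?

f(0⁺) = lim_{s→∞} s·9/(s+10) = lim_{s→∞} 9s/(s+10) = 9

Final answer: 9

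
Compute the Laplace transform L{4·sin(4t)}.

L{sin(ωt)} = ω/(s² + ω²), so L{sin(4t)} = 4/(s² + 16). Then L{4·sin(4t)} = 4·4/(s² + 16) = 16/(s² + 16)

Final answer: 16/(s² + 16)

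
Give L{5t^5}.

L{t^n} = n!/s^(n+1). So L{5t^5} = 5·5!/s^6 = 600/s^6

Final answer: 600/s^6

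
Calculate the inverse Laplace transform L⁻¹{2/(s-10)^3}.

L⁻¹{n!/(s-a)^(n+1)} = t^n·e^(at) with n=2, a=10. So L⁻¹{2/(s-10)^3} = t^2·e^(10t)

Final answer: t^2·e^(10t)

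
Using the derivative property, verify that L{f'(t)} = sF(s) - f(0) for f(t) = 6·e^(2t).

f'(t) = 12e^(2t). Direct: L{f'(t)} = 12/(s-2). Property: s·6/(s-2) - 6 = (6s - 6(s-2))/(s-2) = 12/(s-2). ✓

Final answer: 12/(s-2)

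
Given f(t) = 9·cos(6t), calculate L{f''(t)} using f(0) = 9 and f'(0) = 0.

F(s) = 9s/(s² + 36). L{f''(t)} = s²F(s) - sf(0) - f'(0) = 9s³/(s² + 36) - 9s = (9s³ - 9s(s² + 36))/(s² + 36) = -324s/(s² + 36)

Final answer: -324s/(s² + 36)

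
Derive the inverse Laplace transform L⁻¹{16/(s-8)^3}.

L⁻¹{n!/(s-a)^(n+1)} = t^n·e^(at) with n=2, a=8. So L⁻¹{2/(s-8)^3} = t^2·e^(8t), and L⁻¹{16/(s-8)^3} = (16/2)·t^2·e^(8t) = 8·t^2·e^(8t)

Final answer: 8·t^2·e^(8t)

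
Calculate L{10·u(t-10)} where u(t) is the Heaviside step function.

L{u(t-a)} = e^(-as)/s. Here a=10, so L{u(t-10)} = e^(-10s)/s, and L{10·u(t-10)} = 10·e^(-10s)/s

Final answer: 10·e^(-10s)/s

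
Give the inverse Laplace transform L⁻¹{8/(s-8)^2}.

L⁻¹{n!/(s-a)^(n+1)} = t^n·e^(at) with n=1, a=8. So L⁻¹{1/(s-8)^2} = t·e^(8t), and L⁻¹{8/(s-8)^2} = (8/1)·t·e^(8t) = 8·t·e^(8t)

Final answer: 8·t·e^(8t)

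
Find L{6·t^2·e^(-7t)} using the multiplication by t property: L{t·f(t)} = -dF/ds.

Using L{t^n·e^(at)} = n!/(s-a)^(n+1), L{t^2·e^(-7t)} = 2/(s+7)^3, so L{6·t^2·e^(-7t)} = 6·2/(s+7)^3 = 12/(s+7)^3

Final answer: 12/(s+7)^3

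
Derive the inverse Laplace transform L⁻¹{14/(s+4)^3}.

L⁻¹{n!/(s-a)^(n+1)} = t^n·e^(at) with n=2, a=-4. So L⁻¹{2/(s+4)^3} = t^2·e^(-4t), and L⁻¹{14/(s+4)^3} = (14/2)·t^2·e^(-4t) = 7·t^2·e^(-4t)

Final answer: 7·t^2·e^(-4t)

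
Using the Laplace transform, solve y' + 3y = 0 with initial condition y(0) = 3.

L{y'} + 3L{y} = 0. sY - 3 + 3Y = 0. Y(s+3) = 3. Y = 3/(s+3)

Final answer: y(t) = 3e^(-3t)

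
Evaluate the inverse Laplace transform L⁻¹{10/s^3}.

L⁻¹{n!/s^(n+1)} = t^n with n=2. So L⁻¹{2/s^3} = t^2, and L⁻¹{10/s^3} = (10/2)·t^2 = 5·t^2

Final answer: 5·t^2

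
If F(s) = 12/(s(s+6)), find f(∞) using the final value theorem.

f(∞) = lim_{s→0} s·12/(s(s+6)) = lim_{s→0} 12/(s+6) = 12/6 = 2

Final answer: 2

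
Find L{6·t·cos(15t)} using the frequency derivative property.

L{cos(15t)} = s/(s² + 225). Derivative: d/ds[s/(s² + 225)] = [(s² + 225) - s·2s]/(s² + 225)² = (225 - s²)/(s² + 225)². So L{t·cos(15t)} = -F'(s) = (s² - 225)/(s² + 225)². Then L{6·t·cos(15t)} = 6·(s² - 225)/(s² + 225)²

Final answer: 6·(s² - 225)/(s² + 225)²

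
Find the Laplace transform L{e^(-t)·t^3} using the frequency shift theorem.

L{e^(at)·t^n} = n!/(s-a)^(n+1), so L{e^(-t)·t^3} = 6/(s+1)^4

Final answer: 6/(s+1)^4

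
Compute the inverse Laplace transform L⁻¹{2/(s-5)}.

L⁻¹{1/(s-a)} = e^(at), so L⁻¹{1/(s-5)} = e^(5t), and L⁻¹{2/(s-5)} = 2·e^(5t)

Final answer: 2·e^(5t)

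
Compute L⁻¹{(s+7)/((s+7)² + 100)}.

Using frequency shift: L⁻¹{(s-a)/((s-a)² + b²)} = e^(at)cos(bt). Here a=-7, b=10

Final answer: e^(-7t)·cos(10t)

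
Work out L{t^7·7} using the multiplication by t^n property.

L{7} = 7/s. d^1/ds^1[1/s] = -1/s². d^2/ds^2[1/s] = 2/s^3. d^3/ds^3[1/s] = -6/s^4. d^4/ds^4[1/s] = 24/s^5. d^5/ds^5[1/s] = -120/s^6. d^6/ds^6[1/s] = 720/s^7. d^7/ds^7[1/s] = -5040/s^8. So L{t^7} = (-1)^{7}·-5040/s^8 = 5040/s^8. Then L{t^7·7} = 7·5040/s^8 = 35280/s^8

Final answer: 35280/s^8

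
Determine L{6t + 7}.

L{6t + 7} = 6·L{t} + 7·L{1} = 6/s² + 7/s

Final answer: 6/s² + 7/s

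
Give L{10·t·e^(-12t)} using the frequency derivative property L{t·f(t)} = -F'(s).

L{e^(-12t)} = 1/(s+12). By frequency derivative: L{t·e^(-12t)} = -d/ds[1/(s+12)] = -(-1)/(s+12)² = 1/(s+12)². Then L{10·t·e^(-12t)} = 10·1/(s+12)² = 10/(s+12)²

Final answer: 10/(s+12)²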